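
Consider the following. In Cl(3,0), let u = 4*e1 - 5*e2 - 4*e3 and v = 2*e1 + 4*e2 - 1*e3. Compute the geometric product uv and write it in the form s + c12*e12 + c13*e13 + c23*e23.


In Cl(3,0): e_i^2 = 1, e_ie_j = -e_je_i for i != j.
Scalar part = u . v = 4*2 + (-5)*4 + (-4)*(-1)
= 8 + (-20) + 4 = -8
e12 coeff = 4*4 - (-5)*2 = 16 - (-10) = 26
e13 coeff = 4*(-1) - (-4)*2 = -4 - (-8) = 4
e23 coeff = (-5)*(-1) - (-4)*4 = 5 - (-16) = 21
uv = -8 + 26*e12 + 4*e13 + 21*e23


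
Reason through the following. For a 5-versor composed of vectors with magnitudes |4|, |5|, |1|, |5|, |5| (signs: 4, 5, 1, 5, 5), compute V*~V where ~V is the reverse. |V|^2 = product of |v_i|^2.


Each vector v_i has |v_i|^2 = s_i^2
Squared scales: 4^2 = 16, 5^2 = 25, 1^2 = 1, 5^2 = 25, 5^2 = 25
|V|^2 = 16 * 25 * 1 * 25 * 25
= 250000


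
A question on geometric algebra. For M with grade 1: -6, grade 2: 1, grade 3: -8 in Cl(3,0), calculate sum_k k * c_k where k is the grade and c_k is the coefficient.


Grade-weighted sum = sum of grade_k * coefficient_k
1*(-6) = -6
2*1 = 2
3*(-8) = -24
Total = -6 + 2 + (-24) = -28


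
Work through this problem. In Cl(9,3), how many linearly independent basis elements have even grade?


Even subalgebra dimension = 2^(n-1)
n = 9 + 3 = 12
2^(12 - 1) = 2^11 = 2048
Verification: sum of C(12,k) for even k = 1 + 66 + 495 + 924 + 495 + 66 + 1 = 2048
Result = 2048


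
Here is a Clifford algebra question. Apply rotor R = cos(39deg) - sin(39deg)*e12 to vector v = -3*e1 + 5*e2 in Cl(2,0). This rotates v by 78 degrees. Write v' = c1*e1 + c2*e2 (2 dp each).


Rotor R = cos(39deg) - sin(39deg)*e12
Rotation angle theta = 2 * 39 = 78 degrees
v' = R*v*~R rotates v by theta.
cos(78deg) = 0.2079, sin(78deg) = 0.9781
v'_1 = -3*cos(78deg) - 5*sin(78deg)
= -3*0.2079 - 5*0.9781
= -5.51
v'_2 = -3*sin(78deg) + 5*cos(78deg)
= -3*0.9781 + 5*0.2079
= -1.89
v' = -5.51*e1 - 1.89*e2


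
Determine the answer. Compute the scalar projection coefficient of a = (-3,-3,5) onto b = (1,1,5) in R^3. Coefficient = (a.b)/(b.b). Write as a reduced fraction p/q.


Projection coefficient = (a . b) / (b . b)
a . b = (-3)*1 + (-3)*1 + 5*5
= -3 + (-3) + 25 = 19
b . b = 1^2 + 1^2 + 5^2
= 1 + 1 + 25 = 27
Coefficient = 19/27
In lowest terms: 19/27


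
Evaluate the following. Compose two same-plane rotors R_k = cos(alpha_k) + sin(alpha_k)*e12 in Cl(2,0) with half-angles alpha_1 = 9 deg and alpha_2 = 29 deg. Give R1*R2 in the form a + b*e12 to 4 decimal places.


Same-plane rotors commute and their half-angles add:
R1*R2 = cos(a1 + a2) + sin(a1 + a2)*e12.
a1 + a2 = 9 + 29 = 38 deg
cos(38 deg) = 0.7880
sin(38 deg) = 0.6157
R1*R2 = 0.7880 + 0.6157*e12


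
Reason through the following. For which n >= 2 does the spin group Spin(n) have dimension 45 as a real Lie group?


dim Spin(n) = dim so(n) = n(n-1)/2.
Solve n(n-1)/2 = 45, i.e. n^2 - n - 90 = 0.
Discriminant = 1 + 8*45 = 361
n = (1 + sqrt(361))/2 = (1 + 19)/2 = 10


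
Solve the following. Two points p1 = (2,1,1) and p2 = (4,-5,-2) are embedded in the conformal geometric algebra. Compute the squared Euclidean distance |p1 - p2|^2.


p1 - p2 = (-2, 6, 3)
|p1 - p2|^2 = (-2)^2 + 6^2 + 3^2
= 4 + 36 + 9
= 49


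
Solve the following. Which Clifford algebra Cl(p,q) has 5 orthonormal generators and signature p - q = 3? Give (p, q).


We need p + q = 5 and p - q = 3.
Adding: 2p = 5 + 3 = 8, so p = 4.
Then q = 5 - 4 = 1.
(p, q) = (4, 1)


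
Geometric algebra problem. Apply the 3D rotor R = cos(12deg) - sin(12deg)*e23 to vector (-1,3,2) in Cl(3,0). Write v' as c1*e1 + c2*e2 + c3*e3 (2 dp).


Rotor R = cos(12deg) - sin(12deg)*e23
Rotation angle theta = 2 * 12 = 24 degrees in the e23 plane (e2 -> e3).
The component perpendicular to the plane (e1) is invariant: v'_1 = v1 = -1.00
cos(24deg) = 0.9135, sin(24deg) = 0.4067
v'_2 = v2*cos(theta) - v3*sin(theta) = 3*0.9135 - 2*0.4067 = 1.93
v'_3 = v2*sin(theta) + v3*cos(theta) = 3*0.4067 + 2*0.9135 = 3.05
v' = -1.00*e1 + 1.93*e2 + 3.05*e3


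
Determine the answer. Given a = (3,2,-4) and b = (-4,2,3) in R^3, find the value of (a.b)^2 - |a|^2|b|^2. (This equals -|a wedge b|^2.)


a . b = 3*(-4) + 2*2 + (-4)*3
= -12 + 4 + (-12) = -20
|a|^2 = 3^2 + 2^2 + (-4)^2 = 29
|b|^2 = (-4)^2 + 2^2 + 3^2 = 29
(a.b)^2 = (-20)^2 = 400
|a|^2 * |b|^2 = 29 * 29 = 841
Result = 400 - 841 = -441


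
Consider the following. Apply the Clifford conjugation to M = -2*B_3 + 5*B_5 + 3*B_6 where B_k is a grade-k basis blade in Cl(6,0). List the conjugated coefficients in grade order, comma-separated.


Clifford conjugate sign for grade k: (-1)^(k(k+1)/2)
Grade 3: (-1)^(3*4/2) = (-1)^6 = 1, coeff -2 -> -2
Grade 5: (-1)^(5*6/2) = (-1)^15 = -1, coeff 5 -> -5
Grade 6: (-1)^(6*7/2) = (-1)^21 = -1, coeff 3 -> -3
Conjugated coefficients: -2, -5, -3


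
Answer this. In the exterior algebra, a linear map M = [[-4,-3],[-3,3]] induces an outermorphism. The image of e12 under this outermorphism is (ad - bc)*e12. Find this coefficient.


The outermorphism of a linear map f sends e1^e2 to f(e1)^f(e2).
f(e1) = -4*e1 - 3*e2
f(e2) = -3*e1 + 3*e2
f(e1) ^ f(e2) = (-4*e1 - 3*e2) ^ (-3*e1 + 3*e2)
= (-4)*3*e12 + (-3)*(-3)*e21
= (-12 - 9)*e12
= -21*e12
Coefficient = -21


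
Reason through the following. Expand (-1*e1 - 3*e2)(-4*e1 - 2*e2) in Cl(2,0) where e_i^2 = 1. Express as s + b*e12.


Expand: (-1*e1 - 3*e2)(-4*e1 - 2*e2)
= (-1)*(-4)*e1e1 + (-1)*(-2)*e1e2 + (-3)*(-4)*e2e1 + (-3)*(-2)*e2e2
Using e1^2 = e2^2 = 1, e2e1 = -e1e2:
Scalar part s = (-1)*(-4) + (-3)*(-2) = 4 + 6 = 10
Bivector part b = (-1)*(-2) - (-3)*(-4) = 2 - 12 = -10
uv = 10 - 10*e12


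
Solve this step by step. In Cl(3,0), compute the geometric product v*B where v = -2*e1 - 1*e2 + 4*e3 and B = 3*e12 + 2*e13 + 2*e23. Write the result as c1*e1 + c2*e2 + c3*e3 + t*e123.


vB has grade-1 (vector) and grade-3 (trivector) parts: vB = (v _| B) + (v ^ B).
Vector part <vB>_1:
  e1: -v2*b12 - v3*b13 = -(-1)*(3) - (4)*(2) = -5
  e2: v1*b12 - v3*b23 = (-2)*(3) - (4)*(2) = -14
  e3: v1*b13 + v2*b23 = (-2)*(2) + (-1)*(2) = -6
Trivector part <vB>_3:
  e123: v1*b23 - v2*b13 + v3*b12 = (-2)*(2) - (-1)*(2) + (4)*(3) = 10
vB = -5*e1 - 14*e2 - 6*e3 + 10*e123


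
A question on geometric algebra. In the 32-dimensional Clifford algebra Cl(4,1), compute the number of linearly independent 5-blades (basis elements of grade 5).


Number of grade-k basis blades in Cl(p,q) with n = p + q is C(n, k).
n = 4 + 1 = 5
C(5, 5) = 5! / (5! * 0!)
= 120 / (120 * 1)
= 1


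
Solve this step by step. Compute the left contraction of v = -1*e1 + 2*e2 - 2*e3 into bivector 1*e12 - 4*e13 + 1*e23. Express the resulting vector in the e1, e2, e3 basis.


Left contraction v _| B = <vB>_1 (grade-1 part of the geometric product vB).
Using e1_|e12 = e2, e2_|e12 = -e1, e1_|e13 = e3, e3_|e13 = -e1, e2_|e23 = e3, e3_|e23 = -e2:
e1 coeff: -v2*b12 - v3*b13 = -(2)*(1) - (-2)*(-4) = -10
e2 coeff: v1*b12 - v3*b23 = (-1)*(1) - (-2)*(1) = 1
e3 coeff: v1*b13 + v2*b23 = (-1)*(-4) + (2)*(1) = 6
v _| B = -10*e1 + 1*e2 + 6*e3


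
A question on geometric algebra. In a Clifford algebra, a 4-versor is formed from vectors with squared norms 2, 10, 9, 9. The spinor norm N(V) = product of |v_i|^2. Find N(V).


Spinor norm N(V) = |v1|^2 * |v2|^2 * ... * |v4|^2
= 2 * 10 * 9 * 9
Running product: 2, 20, 180, 1620
N(V) = 1620


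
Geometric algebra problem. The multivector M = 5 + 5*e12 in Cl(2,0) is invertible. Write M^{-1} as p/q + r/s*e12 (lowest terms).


M = 5 + 5*e12, where e12^2 = -1.
Since M commutes with its reverse ~M = a - b*e12, M * ~M = a^2 - b^2*e12^2 = a^2 + b^2.
So M^{-1} = ~M / (a^2 + b^2) = (a - b*e12)/(a^2 + b^2).
a^2 + b^2 = 25 + 25 = 50
Scalar part = 5/50 = 1/10
Bivector coeff = -5/50 = -1/10
M^{-1} = 1/10 - 1/10*e12


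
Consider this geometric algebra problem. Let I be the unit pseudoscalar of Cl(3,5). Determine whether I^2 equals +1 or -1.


The pseudoscalar I = e1...e_n (product of all n generators) of Cl(p,q) satisfies I^2 = (-1)^(q + n(n-1)/2).
p = 3, q = 5, n = p + q = 8
n(n-1)/2 = 8 * 7 / 2 = 28
Exponent = q + n(n-1)/2 = 5 + 28 = 33
I^2 = (-1)^33 = -1


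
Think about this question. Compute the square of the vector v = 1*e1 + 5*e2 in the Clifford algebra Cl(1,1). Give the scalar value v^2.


v^2 = sum of c_i^2 * e_i^2
Positive signature terms (e_i^2 = +1): 1^2 = 1
Negative signature terms (e_j^2 = -1): 5^2 = 25
v^2 = 1 - 25 = -24


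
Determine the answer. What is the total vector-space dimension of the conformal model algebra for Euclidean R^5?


The conformal model of R^5 uses Cl(6,1): the 5 Euclidean generators plus two extra orthogonal generators e+ (e+^2 = +1) and e- (e-^2 = -1), from which the null vectors e0, einf are built.
Number of generators m = 5 + 2 = 7.
dim Cl(p,q) = 2^m = 2^7 = 128


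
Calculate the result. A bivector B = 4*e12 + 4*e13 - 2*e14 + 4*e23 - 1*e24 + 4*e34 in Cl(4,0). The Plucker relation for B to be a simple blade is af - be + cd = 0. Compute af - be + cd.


Plucker relation: af - be + cd
a*f = 4*4 = 16
b*e = 4*(-1) = -4
c*d = (-2)*4 = -8
af - be + cd = 16 - (-4) + (-8)
= 12


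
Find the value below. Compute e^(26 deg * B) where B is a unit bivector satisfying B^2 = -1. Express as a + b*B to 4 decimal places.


For a unit bivector B with B^2 = -1, the exponential series gives
e^(theta*B) = cos(theta) + sin(theta)*B (the GA analogue of Euler's formula).
theta = 26 degrees = 0.453786 rad
cos(26 deg) = 0.8988
sin(26 deg) = 0.4384
exp(theta*B) = 0.8988 + 0.4384*B


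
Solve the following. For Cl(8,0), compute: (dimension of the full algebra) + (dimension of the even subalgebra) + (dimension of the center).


n = 8 + 0 = 8
Total dim = 2^8 = 256
Even subalgebra dim = 2^7 = 128
n is even, so center dim = 1
Sum = 256 + 128 + 1 = 385


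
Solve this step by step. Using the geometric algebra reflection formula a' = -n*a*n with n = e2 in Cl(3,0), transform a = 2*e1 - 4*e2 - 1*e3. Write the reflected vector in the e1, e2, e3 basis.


Reflection formula: a' = -n*a*n, with n = e2 (unit vector, n^2 = 1).
For reflection through hyperplane perp to e2:
The component along e2 flips sign, others stay.
a = (2, -4, -1)
a' = (2, 4, -1)
a' = 2*e1 + 4*e2 - 1*e3


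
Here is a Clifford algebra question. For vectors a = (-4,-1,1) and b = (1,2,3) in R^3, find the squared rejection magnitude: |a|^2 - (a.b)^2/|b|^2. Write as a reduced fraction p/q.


|a|^2 = (-4)^2 + (-1)^2 + 1^2 = 18
|b|^2 = 1^2 + 2^2 + 3^2 = 14
a . b = (-4)*1 + (-1)*2 + 1*3 = -3
(a.b)^2 = (-3)^2 = 9
|rej|^2 = 18 - 9/14
= (252 - 9)/14
= 243/14
In lowest terms: 243/14


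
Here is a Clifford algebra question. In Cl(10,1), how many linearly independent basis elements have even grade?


Even subalgebra dimension = 2^(n-1)
n = 10 + 1 = 11
2^(11 - 1) = 2^10 = 1024
Verification: sum of C(11,k) for even k = 1 + 55 + 330 + 462 + 165 + 11 = 1024
Result = 1024


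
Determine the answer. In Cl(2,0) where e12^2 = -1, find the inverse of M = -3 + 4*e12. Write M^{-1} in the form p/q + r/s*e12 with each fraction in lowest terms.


M = -3 + 4*e12, where e12^2 = -1.
Since M commutes with its reverse ~M = a - b*e12, M * ~M = a^2 - b^2*e12^2 = a^2 + b^2.
So M^{-1} = ~M / (a^2 + b^2) = (a - b*e12)/(a^2 + b^2).
a^2 + b^2 = 9 + 16 = 25
Scalar part = -3/25 = -3/25
Bivector coeff = -4/25 = -4/25
M^{-1} = -3/25 - 4/25*e12


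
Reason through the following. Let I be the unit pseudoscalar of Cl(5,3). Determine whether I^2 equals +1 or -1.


The pseudoscalar I = e1...e_n (product of all n generators) of Cl(p,q) satisfies I^2 = (-1)^(q + n(n-1)/2).
p = 5, q = 3, n = p + q = 8
n(n-1)/2 = 8 * 7 / 2 = 28
Exponent = q + n(n-1)/2 = 3 + 28 = 31
I^2 = (-1)^31 = -1


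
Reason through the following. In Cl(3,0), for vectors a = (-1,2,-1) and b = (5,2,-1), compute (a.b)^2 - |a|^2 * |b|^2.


a . b = (-1)*5 + 2*2 + (-1)*(-1)
= -5 + 4 + 1 = 0
|a|^2 = (-1)^2 + 2^2 + (-1)^2 = 6
|b|^2 = 5^2 + 2^2 + (-1)^2 = 30
(a.b)^2 = 0^2 = 0
|a|^2 * |b|^2 = 6 * 30 = 180
Result = 0 - 180 = -180


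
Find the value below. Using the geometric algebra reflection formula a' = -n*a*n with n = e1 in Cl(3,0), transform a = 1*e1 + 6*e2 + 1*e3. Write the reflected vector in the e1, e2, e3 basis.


Reflection formula: a' = -n*a*n, with n = e1 (unit vector, n^2 = 1).
For reflection through hyperplane perp to e1:
The component along e1 flips sign, others stay.
a = (1, 6, 1)
a' = (-1, 6, 1)
a' = -1*e1 + 6*e2 + 1*e3


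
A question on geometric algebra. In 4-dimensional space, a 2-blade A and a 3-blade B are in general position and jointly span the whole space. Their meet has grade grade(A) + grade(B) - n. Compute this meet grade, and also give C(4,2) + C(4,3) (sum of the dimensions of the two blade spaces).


Meet grade = grade(A) + grade(B) - n
= 2 + 3 - 4 = 1
C(4,2) = 6
C(4,3) = 4
dim_A + dim_B = 6 + 4 = 10


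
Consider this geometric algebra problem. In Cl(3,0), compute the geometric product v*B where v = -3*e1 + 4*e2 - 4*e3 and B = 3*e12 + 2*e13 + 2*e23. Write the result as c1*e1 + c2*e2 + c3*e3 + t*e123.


vB has grade-1 (vector) and grade-3 (trivector) parts: vB = (v _| B) + (v ^ B).
Vector part <vB>_1:
  e1: -v2*b12 - v3*b13 = -(4)*(3) - (-4)*(2) = -4
  e2: v1*b12 - v3*b23 = (-3)*(3) - (-4)*(2) = -1
  e3: v1*b13 + v2*b23 = (-3)*(2) + (4)*(2) = 2
Trivector part <vB>_3:
  e123: v1*b23 - v2*b13 + v3*b12 = (-3)*(2) - (4)*(2) + (-4)*(3) = -26
vB = -4*e1 - 1*e2 + 2*e3 - 26*e123


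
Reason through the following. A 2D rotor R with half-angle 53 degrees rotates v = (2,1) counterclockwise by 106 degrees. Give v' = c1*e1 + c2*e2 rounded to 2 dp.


Rotor R = cos(53deg) - sin(53deg)*e12
Rotation angle theta = 2 * 53 = 106 degrees
v' = R*v*~R rotates v by theta.
cos(106deg) = -0.2756, sin(106deg) = 0.9613
v'_1 = 2*cos(106deg) - 1*sin(106deg)
= 2*(-0.2756) - 1*0.9613
= -1.51
v'_2 = 2*sin(106deg) + 1*cos(106deg)
= 2*0.9613 + 1*(-0.2756)
= 1.65
v' = -1.51*e1 + 1.65*e2


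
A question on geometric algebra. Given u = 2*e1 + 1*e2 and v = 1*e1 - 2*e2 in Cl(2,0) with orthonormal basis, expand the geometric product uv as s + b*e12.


Expand: (2*e1 + 1*e2)(1*e1 - 2*e2)
= 2*1*e1e1 + 2*(-2)*e1e2 + 1*1*e2e1 + 1*(-2)*e2e2
Using e1^2 = e2^2 = 1, e2e1 = -e1e2:
Scalar part s = 2*1 + 1*(-2) = 2 + (-2) = 0
Bivector part b = 2*(-2) - 1*1 = -4 - 1 = -5
uv = 0 - 5*e12


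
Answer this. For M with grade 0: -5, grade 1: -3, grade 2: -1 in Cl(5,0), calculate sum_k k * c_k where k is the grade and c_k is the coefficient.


Grade-weighted sum = sum of grade_k * coefficient_k
0*(-5) = 0
1*(-3) = -3
2*(-1) = -2
Total = 0 + (-3) + (-2) = -5


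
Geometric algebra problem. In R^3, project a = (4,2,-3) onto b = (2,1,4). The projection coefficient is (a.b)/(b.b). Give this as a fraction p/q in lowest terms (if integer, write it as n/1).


Projection coefficient = (a . b) / (b . b)
a . b = 4*2 + 2*1 + (-3)*4
= 8 + 2 + (-12) = -2
b . b = 2^2 + 1^2 + 4^2
= 4 + 1 + 16 = 21
Coefficient = -2/21
In lowest terms: -2/21


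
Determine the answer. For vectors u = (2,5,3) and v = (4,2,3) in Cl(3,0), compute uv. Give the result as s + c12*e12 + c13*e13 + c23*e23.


In Cl(3,0): e_i^2 = 1, e_ie_j = -e_je_i for i != j.
Scalar part = u . v = 2*4 + 5*2 + 3*3
= 8 + 10 + 9 = 27
e12 coeff = 2*2 - 5*4 = 4 - 20 = -16
e13 coeff = 2*3 - 3*4 = 6 - 12 = -6
e23 coeff = 5*3 - 3*2 = 15 - 6 = 9
uv = 27 - 16*e12 - 6*e13 + 9*e23


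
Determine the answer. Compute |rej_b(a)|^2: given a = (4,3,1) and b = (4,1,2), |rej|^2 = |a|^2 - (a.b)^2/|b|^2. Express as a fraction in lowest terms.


|a|^2 = 4^2 + 3^2 + 1^2 = 26
|b|^2 = 4^2 + 1^2 + 2^2 = 21
a . b = 4*4 + 3*1 + 1*2 = 21
(a.b)^2 = 21^2 = 441
|rej|^2 = 26 - 441/21
= (546 - 441)/21
= 105/21
In lowest terms: 5/1


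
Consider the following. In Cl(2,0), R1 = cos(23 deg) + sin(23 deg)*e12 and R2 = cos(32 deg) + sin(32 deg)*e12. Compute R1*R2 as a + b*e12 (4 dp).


Same-plane rotors commute and their half-angles add:
R1*R2 = cos(a1 + a2) + sin(a1 + a2)*e12.
a1 + a2 = 23 + 32 = 55 deg
cos(55 deg) = 0.5736
sin(55 deg) = 0.8192
R1*R2 = 0.5736 + 0.8192*e12


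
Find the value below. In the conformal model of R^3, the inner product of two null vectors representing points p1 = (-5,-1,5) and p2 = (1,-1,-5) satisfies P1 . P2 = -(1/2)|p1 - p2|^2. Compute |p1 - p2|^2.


p1 - p2 = (-6, 0, 10)
|p1 - p2|^2 = (-6)^2 + 0^2 + 10^2
= 36 + 0 + 100
= 136


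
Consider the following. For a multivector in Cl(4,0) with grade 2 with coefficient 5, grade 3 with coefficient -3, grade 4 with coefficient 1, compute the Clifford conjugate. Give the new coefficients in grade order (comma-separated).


Clifford conjugate sign for grade k: (-1)^(k(k+1)/2)
Grade 2: (-1)^(2*3/2) = (-1)^3 = -1, coeff 5 -> -5
Grade 3: (-1)^(3*4/2) = (-1)^6 = 1, coeff -3 -> -3
Grade 4: (-1)^(4*5/2) = (-1)^10 = 1, coeff 1 -> 1
Conjugated coefficients: -5, -3, 1


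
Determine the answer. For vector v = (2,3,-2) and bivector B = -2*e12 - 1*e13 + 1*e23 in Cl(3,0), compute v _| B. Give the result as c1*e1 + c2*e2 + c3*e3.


Left contraction v _| B = <vB>_1 (grade-1 part of the geometric product vB).
Using e1_|e12 = e2, e2_|e12 = -e1, e1_|e13 = e3, e3_|e13 = -e1, e2_|e23 = e3, e3_|e23 = -e2:
e1 coeff: -v2*b12 - v3*b13 = -(3)*(-2) - (-2)*(-1) = 4
e2 coeff: v1*b12 - v3*b23 = (2)*(-2) - (-2)*(1) = -2
e3 coeff: v1*b13 + v2*b23 = (2)*(-1) + (3)*(1) = 1
v _| B = 4*e1 - 2*e2 + 1*e3


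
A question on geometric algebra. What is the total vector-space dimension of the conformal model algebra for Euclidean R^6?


The conformal model of R^6 uses Cl(7,1): the 6 Euclidean generators plus two extra orthogonal generators e+ (e+^2 = +1) and e- (e-^2 = -1), from which the null vectors e0, einf are built.
Number of generators m = 6 + 2 = 8.
dim Cl(p,q) = 2^m = 2^8 = 256


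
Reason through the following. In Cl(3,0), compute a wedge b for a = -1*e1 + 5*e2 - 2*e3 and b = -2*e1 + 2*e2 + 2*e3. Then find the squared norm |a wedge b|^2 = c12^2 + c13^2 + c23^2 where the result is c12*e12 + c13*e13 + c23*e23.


a wedge b = (a1*b2 - a2*b1)*e12 + (a1*b3 - a3*b1)*e13 + (a2*b3 - a3*b2)*e23
e12 coeff: (-1)*2 - 5*(-2) = -2 - (-10) = 8
e13 coeff: (-1)*2 - (-2)*(-2) = -2 - 4 = -6
e23 coeff: 5*2 - (-2)*2 = 10 - (-4) = 14
|a wedge b|^2 = 8^2 + (-6)^2 + 14^2
= 64 + 36 + 196
= 296


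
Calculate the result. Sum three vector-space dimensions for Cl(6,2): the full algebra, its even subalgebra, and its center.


n = 6 + 2 = 8
Total dim = 2^8 = 256
Even subalgebra dim = 2^7 = 128
n is even, so center dim = 1
Sum = 256 + 128 + 1 = 385


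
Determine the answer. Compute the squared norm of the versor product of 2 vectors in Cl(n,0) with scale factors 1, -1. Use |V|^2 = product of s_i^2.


Each vector v_i has |v_i|^2 = s_i^2
Squared scales: 1^2 = 1, (-1)^2 = 1
|V|^2 = 1 * 1
= 1


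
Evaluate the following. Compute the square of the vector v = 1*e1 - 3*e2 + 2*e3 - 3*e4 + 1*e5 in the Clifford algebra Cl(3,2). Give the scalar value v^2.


v^2 = sum of c_i^2 * e_i^2
Positive signature terms (e_i^2 = +1): 1^2 + (-3)^2 + 2^2 = 14
Negative signature terms (e_j^2 = -1): (-3)^2 + 1^2 = 10
v^2 = 14 - 10 = 4


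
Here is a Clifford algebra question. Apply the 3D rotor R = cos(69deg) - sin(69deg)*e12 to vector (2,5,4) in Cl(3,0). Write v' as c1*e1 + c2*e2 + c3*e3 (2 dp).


Rotor R = cos(69deg) - sin(69deg)*e12
Rotation angle theta = 2 * 69 = 138 degrees in the e12 plane (e1 -> e2).
The component perpendicular to the plane (e3) is invariant: v'_3 = v3 = 4.00
cos(138deg) = -0.7431, sin(138deg) = 0.6691
v'_1 = v1*cos(theta) - v2*sin(theta) = 2*(-0.7431) - 5*0.6691 = -4.83
v'_2 = v1*sin(theta) + v2*cos(theta) = 2*0.6691 + 5*(-0.7431) = -2.38
v' = -4.83*e1 - 2.38*e2 + 4.00*e3


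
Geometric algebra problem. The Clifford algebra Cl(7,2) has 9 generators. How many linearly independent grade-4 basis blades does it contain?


Number of grade-k basis blades in Cl(p,q) with n = p + q is C(n, k).
n = 7 + 2 = 9
C(9, 4) = 9! / (4! * 5!)
= 362880 / (24 * 120)
= 126


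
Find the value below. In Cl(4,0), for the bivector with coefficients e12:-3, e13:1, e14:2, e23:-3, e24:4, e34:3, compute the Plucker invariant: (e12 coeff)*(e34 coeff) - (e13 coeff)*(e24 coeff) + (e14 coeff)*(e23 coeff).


Plucker relation: af - be + cd
a*f = (-3)*3 = -9
b*e = 1*4 = 4
c*d = 2*(-3) = -6
af - be + cd = -9 - 4 + (-6)
= -19


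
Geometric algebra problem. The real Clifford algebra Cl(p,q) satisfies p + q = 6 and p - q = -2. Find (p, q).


We need p + q = 6 and p - q = -2.
Adding: 2p = 6 + (-2) = 4, so p = 2.
Then q = 6 - 2 = 4.
(p, q) = (2, 4)


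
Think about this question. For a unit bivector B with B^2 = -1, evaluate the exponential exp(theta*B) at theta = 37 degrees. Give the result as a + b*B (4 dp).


For a unit bivector B with B^2 = -1, the exponential series gives
e^(theta*B) = cos(theta) + sin(theta)*B (the GA analogue of Euler's formula).
theta = 37 degrees = 0.645772 rad
cos(37 deg) = 0.7986
sin(37 deg) = 0.6018
exp(theta*B) = 0.7986 + 0.6018*B


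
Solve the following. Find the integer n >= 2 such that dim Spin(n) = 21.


dim Spin(n) = dim so(n) = n(n-1)/2.
Solve n(n-1)/2 = 21, i.e. n^2 - n - 42 = 0.
Discriminant = 1 + 8*21 = 169
n = (1 + sqrt(169))/2 = (1 + 13)/2 = 7


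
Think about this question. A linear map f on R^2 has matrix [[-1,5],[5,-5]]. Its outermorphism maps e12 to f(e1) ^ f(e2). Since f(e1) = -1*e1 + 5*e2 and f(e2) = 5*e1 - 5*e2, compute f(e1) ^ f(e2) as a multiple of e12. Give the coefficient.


The outermorphism of a linear map f sends e1^e2 to f(e1)^f(e2).
f(e1) = -1*e1 + 5*e2
f(e2) = 5*e1 - 5*e2
f(e1) ^ f(e2) = (-1*e1 + 5*e2) ^ (5*e1 - 5*e2)
= (-1)*(-5)*e12 + 5*5*e21
= (5 - 25)*e12
= -20*e12
Coefficient = -20


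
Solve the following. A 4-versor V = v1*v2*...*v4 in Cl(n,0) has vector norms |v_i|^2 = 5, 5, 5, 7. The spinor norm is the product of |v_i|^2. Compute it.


Spinor norm N(V) = |v1|^2 * |v2|^2 * ... * |v4|^2
= 5 * 5 * 5 * 7
Running product: 5, 25, 125, 875
N(V) = 875


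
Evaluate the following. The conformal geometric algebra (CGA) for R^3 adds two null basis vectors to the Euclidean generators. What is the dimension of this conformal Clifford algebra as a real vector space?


The conformal model of R^3 uses Cl(4,1): the 3 Euclidean generators plus two extra orthogonal generators e+ (e+^2 = +1) and e- (e-^2 = -1), from which the null vectors e0, einf are built.
Number of generators m = 3 + 2 = 5.
dim Cl(p,q) = 2^m = 2^5 = 32


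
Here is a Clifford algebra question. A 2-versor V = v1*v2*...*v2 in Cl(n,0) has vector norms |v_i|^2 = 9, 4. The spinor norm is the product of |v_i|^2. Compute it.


Spinor norm N(V) = |v1|^2 * |v2|^2 * ... * |v2|^2
= 9 * 4
Running product: 9, 36
N(V) = 36


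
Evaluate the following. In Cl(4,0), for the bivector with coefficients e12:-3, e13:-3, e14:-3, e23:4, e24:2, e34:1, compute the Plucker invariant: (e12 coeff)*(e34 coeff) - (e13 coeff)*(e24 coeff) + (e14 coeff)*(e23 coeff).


Plucker relation: af - be + cd
a*f = (-3)*1 = -3
b*e = (-3)*2 = -6
c*d = (-3)*4 = -12
af - be + cd = -3 - (-6) + (-12)
= -9


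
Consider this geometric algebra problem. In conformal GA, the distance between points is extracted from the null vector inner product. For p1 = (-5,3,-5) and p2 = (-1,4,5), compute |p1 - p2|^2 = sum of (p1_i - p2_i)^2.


p1 - p2 = (-4, -1, -10)
|p1 - p2|^2 = (-4)^2 + (-1)^2 + (-10)^2
= 16 + 1 + 100
= 117


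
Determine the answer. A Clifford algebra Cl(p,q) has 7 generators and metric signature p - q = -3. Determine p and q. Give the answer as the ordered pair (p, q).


We need p + q = 7 and p - q = -3.
Adding: 2p = 7 + (-3) = 4, so p = 2.
Then q = 7 - 2 = 5.
(p, q) = (2, 5)


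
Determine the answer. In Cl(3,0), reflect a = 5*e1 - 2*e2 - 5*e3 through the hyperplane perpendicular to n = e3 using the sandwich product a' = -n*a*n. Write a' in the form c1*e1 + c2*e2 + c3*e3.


Reflection formula: a' = -n*a*n, with n = e3 (unit vector, n^2 = 1).
For reflection through hyperplane perp to e3:
The component along e3 flips sign, others stay.
a = (5, -2, -5)
a' = (5, -2, 5)
a' = 5*e1 - 2*e2 + 5*e3


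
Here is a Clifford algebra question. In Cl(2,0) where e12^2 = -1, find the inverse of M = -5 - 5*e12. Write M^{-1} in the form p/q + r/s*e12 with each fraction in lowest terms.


M = -5 - 5*e12, where e12^2 = -1.
Since M commutes with its reverse ~M = a - b*e12, M * ~M = a^2 - b^2*e12^2 = a^2 + b^2.
So M^{-1} = ~M / (a^2 + b^2) = (a - b*e12)/(a^2 + b^2).
a^2 + b^2 = 25 + 25 = 50
Scalar part = -5/50 = -1/10
Bivector coeff = 5/50 = 1/10
M^{-1} = -1/10 + 1/10*e12


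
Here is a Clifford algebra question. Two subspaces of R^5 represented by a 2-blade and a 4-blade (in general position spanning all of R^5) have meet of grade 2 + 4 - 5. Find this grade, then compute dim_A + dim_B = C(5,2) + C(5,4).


Meet grade = grade(A) + grade(B) - n
= 2 + 4 - 5 = 1
C(5,2) = 10
C(5,4) = 5
dim_A + dim_B = 10 + 5 = 15


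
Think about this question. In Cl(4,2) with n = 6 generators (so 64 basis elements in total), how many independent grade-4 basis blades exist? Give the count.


Number of grade-k basis blades in Cl(p,q) with n = p + q is C(n, k).
n = 4 + 2 = 6
C(6, 4) = 6! / (4! * 2!)
= 720 / (24 * 2)
= 15


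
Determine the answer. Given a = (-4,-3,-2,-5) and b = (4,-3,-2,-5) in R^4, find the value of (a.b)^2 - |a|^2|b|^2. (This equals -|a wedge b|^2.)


a . b = (-4)*4 + (-3)*(-3) + (-2)*(-2) + (-5)*(-5)
= -16 + 9 + 4 + 25 = 22
|a|^2 = (-4)^2 + (-3)^2 + (-2)^2 + (-5)^2 = 54
|b|^2 = 4^2 + (-3)^2 + (-2)^2 + (-5)^2 = 54
(a.b)^2 = 22^2 = 484
|a|^2 * |b|^2 = 54 * 54 = 2916
Result = 484 - 2916 = -2432


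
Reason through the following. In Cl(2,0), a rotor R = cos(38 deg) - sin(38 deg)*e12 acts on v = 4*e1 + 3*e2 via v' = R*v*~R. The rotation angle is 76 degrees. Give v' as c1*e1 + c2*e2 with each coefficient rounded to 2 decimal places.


Rotor R = cos(38deg) - sin(38deg)*e12
Rotation angle theta = 2 * 38 = 76 degrees
v' = R*v*~R rotates v by theta.
cos(76deg) = 0.2419, sin(76deg) = 0.9703
v'_1 = 4*cos(76deg) - 3*sin(76deg)
= 4*0.2419 - 3*0.9703
= -1.94
v'_2 = 4*sin(76deg) + 3*cos(76deg)
= 4*0.9703 + 3*0.2419
= 4.61
v' = -1.94*e1 + 4.61*e2


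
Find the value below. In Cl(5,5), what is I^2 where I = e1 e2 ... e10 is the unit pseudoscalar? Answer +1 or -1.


The pseudoscalar I = e1...e_n (product of all n generators) of Cl(p,q) satisfies I^2 = (-1)^(q + n(n-1)/2).
p = 5, q = 5, n = p + q = 10
n(n-1)/2 = 10 * 9 / 2 = 45
Exponent = q + n(n-1)/2 = 5 + 45 = 50
I^2 = (-1)^50 = +1


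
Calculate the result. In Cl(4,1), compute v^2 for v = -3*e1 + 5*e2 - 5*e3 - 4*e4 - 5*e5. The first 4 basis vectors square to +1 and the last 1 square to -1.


v^2 = sum of c_i^2 * e_i^2
Positive signature terms (e_i^2 = +1): (-3)^2 + 5^2 + (-5)^2 + (-4)^2 = 75
Negative signature terms (e_j^2 = -1): (-5)^2 = 25
v^2 = 75 - 25 = 50


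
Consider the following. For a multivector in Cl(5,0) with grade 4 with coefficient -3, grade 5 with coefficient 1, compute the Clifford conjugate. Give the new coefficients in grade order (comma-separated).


Clifford conjugate sign for grade k: (-1)^(k(k+1)/2)
Grade 4: (-1)^(4*5/2) = (-1)^10 = 1, coeff -3 -> -3
Grade 5: (-1)^(5*6/2) = (-1)^15 = -1, coeff 1 -> -1
Conjugated coefficients: -3, -1


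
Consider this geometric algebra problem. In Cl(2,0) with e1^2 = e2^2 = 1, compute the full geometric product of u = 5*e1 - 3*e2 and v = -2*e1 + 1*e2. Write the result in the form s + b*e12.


Expand: (5*e1 - 3*e2)(-2*e1 + 1*e2)
= 5*(-2)*e1e1 + 5*1*e1e2 + (-3)*(-2)*e2e1 + (-3)*1*e2e2
Using e1^2 = e2^2 = 1, e2e1 = -e1e2:
Scalar part s = 5*(-2) + (-3)*1 = -10 + (-3) = -13
Bivector part b = 5*1 - (-3)*(-2) = 5 - 6 = -1
uv = -13 - 1*e12


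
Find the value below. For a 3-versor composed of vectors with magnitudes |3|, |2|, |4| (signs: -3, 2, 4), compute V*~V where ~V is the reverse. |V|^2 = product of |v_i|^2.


Each vector v_i has |v_i|^2 = s_i^2
Squared scales: (-3)^2 = 9, 2^2 = 4, 4^2 = 16
|V|^2 = 9 * 4 * 16
= 576


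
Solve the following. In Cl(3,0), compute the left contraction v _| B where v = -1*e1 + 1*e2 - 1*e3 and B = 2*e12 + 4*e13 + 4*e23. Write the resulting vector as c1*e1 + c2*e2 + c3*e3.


Left contraction v _| B = <vB>_1 (grade-1 part of the geometric product vB).
Using e1_|e12 = e2, e2_|e12 = -e1, e1_|e13 = e3, e3_|e13 = -e1, e2_|e23 = e3, e3_|e23 = -e2:
e1 coeff: -v2*b12 - v3*b13 = -(1)*(2) - (-1)*(4) = 2
e2 coeff: v1*b12 - v3*b23 = (-1)*(2) - (-1)*(4) = 2
e3 coeff: v1*b13 + v2*b23 = (-1)*(4) + (1)*(4) = 0
v _| B = 2*e1 + 2*e2 + 0*e3


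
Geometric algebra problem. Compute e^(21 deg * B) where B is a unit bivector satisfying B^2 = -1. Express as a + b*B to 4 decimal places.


For a unit bivector B with B^2 = -1, the exponential series gives
e^(theta*B) = cos(theta) + sin(theta)*B (the GA analogue of Euler's formula).
theta = 21 degrees = 0.366519 rad
cos(21 deg) = 0.9336
sin(21 deg) = 0.3584
exp(theta*B) = 0.9336 + 0.3584*B


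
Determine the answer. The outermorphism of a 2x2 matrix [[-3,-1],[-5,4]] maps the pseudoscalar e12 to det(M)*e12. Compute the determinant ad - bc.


The outermorphism of a linear map f sends e1^e2 to f(e1)^f(e2).
f(e1) = -3*e1 - 5*e2
f(e2) = -1*e1 + 4*e2
f(e1) ^ f(e2) = (-3*e1 - 5*e2) ^ (-1*e1 + 4*e2)
= (-3)*4*e12 + (-5)*(-1)*e21
= (-12 - 5)*e12
= -17*e12
Coefficient = -17


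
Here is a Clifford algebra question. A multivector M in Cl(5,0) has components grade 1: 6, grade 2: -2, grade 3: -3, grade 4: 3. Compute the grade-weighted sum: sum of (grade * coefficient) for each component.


Grade-weighted sum = sum of grade_k * coefficient_k
1*6 = 6
2*(-2) = -4
3*(-3) = -9
4*3 = 12
Total = 6 + (-4) + (-9) + 12 = 5


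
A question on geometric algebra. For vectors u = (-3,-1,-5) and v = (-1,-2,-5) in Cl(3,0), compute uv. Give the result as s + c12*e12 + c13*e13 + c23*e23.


In Cl(3,0): e_i^2 = 1, e_ie_j = -e_je_i for i != j.
Scalar part = u . v = (-3)*(-1) + (-1)*(-2) + (-5)*(-5)
= 3 + 2 + 25 = 30
e12 coeff = (-3)*(-2) - (-1)*(-1) = 6 - 1 = 5
e13 coeff = (-3)*(-5) - (-5)*(-1) = 15 - 5 = 10
e23 coeff = (-1)*(-5) - (-5)*(-2) = 5 - 10 = -5
uv = 30 + 5*e12 + 10*e13 - 5*e23


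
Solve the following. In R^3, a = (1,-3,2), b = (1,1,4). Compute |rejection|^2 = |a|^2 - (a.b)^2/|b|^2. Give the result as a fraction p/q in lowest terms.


|a|^2 = 1^2 + (-3)^2 + 2^2 = 14
|b|^2 = 1^2 + 1^2 + 4^2 = 18
a . b = 1*1 + (-3)*1 + 2*4 = 6
(a.b)^2 = 6^2 = 36
|rej|^2 = 14 - 36/18
= (252 - 36)/18
= 216/18
In lowest terms: 12/1


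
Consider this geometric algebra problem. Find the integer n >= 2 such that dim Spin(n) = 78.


dim Spin(n) = dim so(n) = n(n-1)/2.
Solve n(n-1)/2 = 78, i.e. n^2 - n - 156 = 0.
Discriminant = 1 + 8*78 = 625
n = (1 + sqrt(625))/2 = (1 + 25)/2 = 13


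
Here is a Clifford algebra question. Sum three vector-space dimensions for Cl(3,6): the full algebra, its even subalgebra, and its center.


n = 3 + 6 = 9
Total dim = 2^9 = 512
Even subalgebra dim = 2^8 = 256
n is odd, so center dim = 2
Sum = 512 + 256 + 2 = 770


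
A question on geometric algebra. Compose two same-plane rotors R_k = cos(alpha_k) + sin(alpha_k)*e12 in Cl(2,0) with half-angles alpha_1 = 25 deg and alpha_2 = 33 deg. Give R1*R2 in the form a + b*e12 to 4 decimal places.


Same-plane rotors commute and their half-angles add:
R1*R2 = cos(a1 + a2) + sin(a1 + a2)*e12.
a1 + a2 = 25 + 33 = 58 deg
cos(58 deg) = 0.5299
sin(58 deg) = 0.8480
R1*R2 = 0.5299 + 0.8480*e12


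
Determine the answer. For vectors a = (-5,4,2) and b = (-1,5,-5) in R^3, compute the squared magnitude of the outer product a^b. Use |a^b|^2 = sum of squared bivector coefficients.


a wedge b = (a1*b2 - a2*b1)*e12 + (a1*b3 - a3*b1)*e13 + (a2*b3 - a3*b2)*e23
e12 coeff: (-5)*5 - 4*(-1) = -25 - (-4) = -21
e13 coeff: (-5)*(-5) - 2*(-1) = 25 - (-2) = 27
e23 coeff: 4*(-5) - 2*5 = -20 - 10 = -30
|a wedge b|^2 = (-21)^2 + 27^2 + (-30)^2
= 441 + 729 + 900
= 2070


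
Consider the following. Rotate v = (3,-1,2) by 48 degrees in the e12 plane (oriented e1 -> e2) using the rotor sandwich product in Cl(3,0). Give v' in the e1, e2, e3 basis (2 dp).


Rotor R = cos(24deg) - sin(24deg)*e12
Rotation angle theta = 2 * 24 = 48 degrees in the e12 plane (e1 -> e2).
The component perpendicular to the plane (e3) is invariant: v'_3 = v3 = 2.00
cos(48deg) = 0.6691, sin(48deg) = 0.7431
v'_1 = v1*cos(theta) - v2*sin(theta) = 3*0.6691 - (-1)*0.7431 = 2.75
v'_2 = v1*sin(theta) + v2*cos(theta) = 3*0.7431 + (-1)*0.6691 = 1.56
v' = 2.75*e1 + 1.56*e2 + 2.00*e3


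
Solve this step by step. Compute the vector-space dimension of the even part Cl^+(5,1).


Even subalgebra dimension = 2^(n-1)
n = 5 + 1 = 6
2^(6 - 1) = 2^5 = 32
Verification: sum of C(6,k) for even k = 1 + 15 + 15 + 1 = 32
Result = 32


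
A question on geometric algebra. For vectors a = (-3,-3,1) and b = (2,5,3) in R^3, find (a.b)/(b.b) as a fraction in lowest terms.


Projection coefficient = (a . b) / (b . b)
a . b = (-3)*2 + (-3)*5 + 1*3
= -6 + (-15) + 3 = -18
b . b = 2^2 + 5^2 + 3^2
= 4 + 25 + 9 = 38
Coefficient = -18/38
In lowest terms: -9/19


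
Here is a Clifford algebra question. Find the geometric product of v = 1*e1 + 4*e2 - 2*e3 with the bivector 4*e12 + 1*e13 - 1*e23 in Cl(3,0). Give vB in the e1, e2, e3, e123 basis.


vB has grade-1 (vector) and grade-3 (trivector) parts: vB = (v _| B) + (v ^ B).
Vector part <vB>_1:
  e1: -v2*b12 - v3*b13 = -(4)*(4) - (-2)*(1) = -14
  e2: v1*b12 - v3*b23 = (1)*(4) - (-2)*(-1) = 2
  e3: v1*b13 + v2*b23 = (1)*(1) + (4)*(-1) = -3
Trivector part <vB>_3:
  e123: v1*b23 - v2*b13 + v3*b12 = (1)*(-1) - (4)*(1) + (-2)*(4) = -13
vB = -14*e1 + 2*e2 - 3*e3 - 13*e123


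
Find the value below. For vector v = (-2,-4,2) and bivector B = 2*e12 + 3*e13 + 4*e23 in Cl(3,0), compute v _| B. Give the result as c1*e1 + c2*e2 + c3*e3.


Left contraction v _| B = <vB>_1 (grade-1 part of the geometric product vB).
Using e1_|e12 = e2, e2_|e12 = -e1, e1_|e13 = e3, e3_|e13 = -e1, e2_|e23 = e3, e3_|e23 = -e2:
e1 coeff: -v2*b12 - v3*b13 = -(-4)*(2) - (2)*(3) = 2
e2 coeff: v1*b12 - v3*b23 = (-2)*(2) - (2)*(4) = -12
e3 coeff: v1*b13 + v2*b23 = (-2)*(3) + (-4)*(4) = -22
v _| B = 2*e1 - 12*e2 - 22*e3


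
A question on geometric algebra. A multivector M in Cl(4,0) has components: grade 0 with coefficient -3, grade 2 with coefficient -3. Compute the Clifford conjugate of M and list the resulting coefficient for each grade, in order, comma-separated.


Clifford conjugate sign for grade k: (-1)^(k(k+1)/2)
Grade 0: (-1)^(0*1/2) = (-1)^0 = 1, coeff -3 -> -3
Grade 2: (-1)^(2*3/2) = (-1)^3 = -1, coeff -3 -> 3
Conjugated coefficients: -3, 3


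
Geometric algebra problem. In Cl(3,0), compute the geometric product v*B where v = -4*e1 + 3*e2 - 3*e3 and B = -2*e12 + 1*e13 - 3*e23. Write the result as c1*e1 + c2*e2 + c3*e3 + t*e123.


vB has grade-1 (vector) and grade-3 (trivector) parts: vB = (v _| B) + (v ^ B).
Vector part <vB>_1:
  e1: -v2*b12 - v3*b13 = -(3)*(-2) - (-3)*(1) = 9
  e2: v1*b12 - v3*b23 = (-4)*(-2) - (-3)*(-3) = -1
  e3: v1*b13 + v2*b23 = (-4)*(1) + (3)*(-3) = -13
Trivector part <vB>_3:
  e123: v1*b23 - v2*b13 + v3*b12 = (-4)*(-3) - (3)*(1) + (-3)*(-2) = 15
vB = 9*e1 - 1*e2 - 13*e3 + 15*e123


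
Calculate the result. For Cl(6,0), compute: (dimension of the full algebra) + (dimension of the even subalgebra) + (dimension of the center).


n = 6 + 0 = 6
Total dim = 2^6 = 64
Even subalgebra dim = 2^5 = 32
n is even, so center dim = 1
Sum = 64 + 32 + 1 = 97


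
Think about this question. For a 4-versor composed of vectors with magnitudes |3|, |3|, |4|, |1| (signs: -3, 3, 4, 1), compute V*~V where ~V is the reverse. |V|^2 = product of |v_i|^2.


Each vector v_i has |v_i|^2 = s_i^2
Squared scales: (-3)^2 = 9, 3^2 = 9, 4^2 = 16, 1^2 = 1
|V|^2 = 9 * 9 * 16 * 1
= 1296


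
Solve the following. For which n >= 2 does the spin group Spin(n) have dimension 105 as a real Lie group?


dim Spin(n) = dim so(n) = n(n-1)/2.
Solve n(n-1)/2 = 105, i.e. n^2 - n - 210 = 0.
Discriminant = 1 + 8*105 = 841
n = (1 + sqrt(841))/2 = (1 + 29)/2 = 15


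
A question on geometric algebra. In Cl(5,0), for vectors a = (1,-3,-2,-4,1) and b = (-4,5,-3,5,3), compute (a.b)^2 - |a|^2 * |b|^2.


a . b = 1*(-4) + (-3)*5 + (-2)*(-3) + (-4)*5 + 1*3
= -4 + (-15) + 6 + (-20) + 3 = -30
|a|^2 = 1^2 + (-3)^2 + (-2)^2 + (-4)^2 + 1^2 = 31
|b|^2 = (-4)^2 + 5^2 + (-3)^2 + 5^2 + 3^2 = 84
(a.b)^2 = (-30)^2 = 900
|a|^2 * |b|^2 = 31 * 84 = 2604
Result = 900 - 2604 = -1704


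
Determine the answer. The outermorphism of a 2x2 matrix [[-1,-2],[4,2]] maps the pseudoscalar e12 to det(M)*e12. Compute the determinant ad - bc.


The outermorphism of a linear map f sends e1^e2 to f(e1)^f(e2).
f(e1) = -1*e1 + 4*e2
f(e2) = -2*e1 + 2*e2
f(e1) ^ f(e2) = (-1*e1 + 4*e2) ^ (-2*e1 + 2*e2)
= (-1)*2*e12 + 4*(-2)*e21
= (-2 - (-8))*e12
= 6*e12
Coefficient = 6


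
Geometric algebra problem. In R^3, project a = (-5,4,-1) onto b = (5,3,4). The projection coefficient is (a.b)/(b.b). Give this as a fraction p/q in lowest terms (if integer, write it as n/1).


Projection coefficient = (a . b) / (b . b)
a . b = (-5)*5 + 4*3 + (-1)*4
= -25 + 12 + (-4) = -17
b . b = 5^2 + 3^2 + 4^2
= 25 + 9 + 16 = 50
Coefficient = -17/50
In lowest terms: -17/50


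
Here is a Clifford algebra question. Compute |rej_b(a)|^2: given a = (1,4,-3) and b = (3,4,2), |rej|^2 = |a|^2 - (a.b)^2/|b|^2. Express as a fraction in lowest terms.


|a|^2 = 1^2 + 4^2 + (-3)^2 = 26
|b|^2 = 3^2 + 4^2 + 2^2 = 29
a . b = 1*3 + 4*4 + (-3)*2 = 13
(a.b)^2 = 13^2 = 169
|rej|^2 = 26 - 169/29
= (754 - 169)/29
= 585/29
In lowest terms: 585/29


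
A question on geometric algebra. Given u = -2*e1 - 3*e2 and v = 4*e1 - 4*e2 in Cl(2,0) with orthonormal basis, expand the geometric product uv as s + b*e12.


Expand: (-2*e1 - 3*e2)(4*e1 - 4*e2)
= (-2)*4*e1e1 + (-2)*(-4)*e1e2 + (-3)*4*e2e1 + (-3)*(-4)*e2e2
Using e1^2 = e2^2 = 1, e2e1 = -e1e2:
Scalar part s = (-2)*4 + (-3)*(-4) = -8 + 12 = 4
Bivector part b = (-2)*(-4) - (-3)*4 = 8 - (-12) = 20
uv = 4 + 20*e12


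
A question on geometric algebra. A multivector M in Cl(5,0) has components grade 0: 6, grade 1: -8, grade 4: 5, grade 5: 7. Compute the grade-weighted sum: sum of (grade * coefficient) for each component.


Grade-weighted sum = sum of grade_k * coefficient_k
0*6 = 0
1*(-8) = -8
4*5 = 20
5*7 = 35
Total = 0 + (-8) + 20 + 35 = 47


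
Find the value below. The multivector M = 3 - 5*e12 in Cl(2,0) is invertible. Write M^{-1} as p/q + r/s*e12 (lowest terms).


M = 3 - 5*e12, where e12^2 = -1.
Since M commutes with its reverse ~M = a - b*e12, M * ~M = a^2 - b^2*e12^2 = a^2 + b^2.
So M^{-1} = ~M / (a^2 + b^2) = (a - b*e12)/(a^2 + b^2).
a^2 + b^2 = 9 + 25 = 34
Scalar part = 3/34 = 3/34
Bivector coeff = 5/34 = 5/34
M^{-1} = 3/34 + 5/34*e12


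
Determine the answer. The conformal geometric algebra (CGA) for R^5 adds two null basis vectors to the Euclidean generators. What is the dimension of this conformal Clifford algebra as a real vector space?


The conformal model of R^5 uses Cl(6,1): the 5 Euclidean generators plus two extra orthogonal generators e+ (e+^2 = +1) and e- (e-^2 = -1), from which the null vectors e0, einf are built.
Number of generators m = 5 + 2 = 7.
dim Cl(p,q) = 2^m = 2^7 = 128


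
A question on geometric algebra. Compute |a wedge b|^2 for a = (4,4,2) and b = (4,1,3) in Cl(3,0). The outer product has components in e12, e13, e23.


a wedge b = (a1*b2 - a2*b1)*e12 + (a1*b3 - a3*b1)*e13 + (a2*b3 - a3*b2)*e23
e12 coeff: 4*1 - 4*4 = 4 - 16 = -12
e13 coeff: 4*3 - 2*4 = 12 - 8 = 4
e23 coeff: 4*3 - 2*1 = 12 - 2 = 10
|a wedge b|^2 = (-12)^2 + 4^2 + 10^2
= 144 + 16 + 100
= 260


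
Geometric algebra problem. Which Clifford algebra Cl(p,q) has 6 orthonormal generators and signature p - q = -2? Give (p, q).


We need p + q = 6 and p - q = -2.
Adding: 2p = 6 + (-2) = 4, so p = 2.
Then q = 6 - 2 = 4.
(p, q) = (2, 4)


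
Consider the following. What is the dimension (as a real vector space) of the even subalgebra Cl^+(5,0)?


Even subalgebra dimension = 2^(n-1)
n = 5 + 0 = 5
2^(5 - 1) = 2^4 = 16
Verification: sum of C(5,k) for even k = 1 + 10 + 5 = 16
Result = 16
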